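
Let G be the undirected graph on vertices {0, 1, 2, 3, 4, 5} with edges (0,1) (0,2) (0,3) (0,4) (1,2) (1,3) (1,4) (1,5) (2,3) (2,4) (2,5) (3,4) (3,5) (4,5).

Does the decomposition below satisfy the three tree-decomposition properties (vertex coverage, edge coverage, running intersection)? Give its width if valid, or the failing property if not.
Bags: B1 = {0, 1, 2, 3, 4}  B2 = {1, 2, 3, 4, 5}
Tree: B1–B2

Vertex coverage: the bags together contain {0, 1, 2, 3, 4, 5}, the full vertex set. Edge coverage: each edge of G has both endpoints in at least one bag. Running intersection: for every vertex, the bags containing it form a connected subtree. All three properties hold, so this is a valid tree decomposition of width max|bag| − 1 = 4, and hence tw(G) ≤ 4.

Yes; width 4.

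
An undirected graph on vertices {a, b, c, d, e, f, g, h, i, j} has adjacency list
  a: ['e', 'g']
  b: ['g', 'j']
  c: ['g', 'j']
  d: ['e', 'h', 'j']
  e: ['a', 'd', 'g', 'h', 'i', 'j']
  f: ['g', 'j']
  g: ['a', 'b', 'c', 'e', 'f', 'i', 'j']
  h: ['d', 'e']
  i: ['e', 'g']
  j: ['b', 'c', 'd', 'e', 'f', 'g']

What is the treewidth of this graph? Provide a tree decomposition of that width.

Treewidth 2.
Bags: B1 = {e, g, j}  B2 = {d, e, j}  B3 = {e, g, i}  B4 = {f, g, j}  B5 = {c, g, j}  B6 = {d, e, h}  B7 = {a, e, g}  B8 = {b, g, j}
Tree: B1–B2, B1–B3, B1–B4, B4–B5, B2–B6, B1–B7, B5–B8

Each bag holds 3 vertices, so the decomposition has width 2, which upper-bounds the treewidth. For the lower bound, the 3 vertices {d, e, j} are pairwise adjacent, and any tree decomposition puts a clique entirely inside one bag — forcing width ≥ 2. Therefore the treewidth is 2.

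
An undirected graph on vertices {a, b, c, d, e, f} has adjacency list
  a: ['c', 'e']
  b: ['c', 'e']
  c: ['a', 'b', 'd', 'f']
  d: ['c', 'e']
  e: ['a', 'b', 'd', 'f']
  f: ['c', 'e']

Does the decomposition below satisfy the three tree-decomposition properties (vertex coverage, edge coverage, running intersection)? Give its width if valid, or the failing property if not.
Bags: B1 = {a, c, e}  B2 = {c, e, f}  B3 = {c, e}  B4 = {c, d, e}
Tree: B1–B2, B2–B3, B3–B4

No — vertex b appears in no bag.

A tree decomposition must satisfy three properties: every vertex lies in some bag; for every edge, both endpoints lie together in some bag; and for every vertex, the bags containing it form a connected subtree. Here vertex b appears in no bag, so the decomposition is invalid.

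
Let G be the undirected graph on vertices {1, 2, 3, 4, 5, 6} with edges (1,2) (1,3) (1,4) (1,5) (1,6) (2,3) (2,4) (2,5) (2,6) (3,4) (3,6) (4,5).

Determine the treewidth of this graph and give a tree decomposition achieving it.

The largest bag has 4 vertices, giving width 3; this decomposition certifies tw(G) ≤ 3. On the other hand G contains the 4-clique {1, 2, 3, 4}. A clique must lie in a single bag of any decomposition, so no decomposition can have width below 3. Therefore the treewidth is 3.

Treewidth 3.
Bags: B1 = {1, 2, 3, 4}  B2 = {1, 2, 4, 5}  B3 = {1, 2, 3, 6}
Tree: B1–B2, B1–B3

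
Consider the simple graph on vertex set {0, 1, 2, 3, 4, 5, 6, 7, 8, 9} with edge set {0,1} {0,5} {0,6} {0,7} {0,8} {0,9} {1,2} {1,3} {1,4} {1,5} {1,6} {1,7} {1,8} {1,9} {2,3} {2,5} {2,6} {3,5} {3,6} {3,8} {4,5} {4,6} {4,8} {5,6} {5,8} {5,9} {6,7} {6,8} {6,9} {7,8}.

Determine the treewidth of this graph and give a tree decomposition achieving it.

Each bag holds 5 vertices, so the decomposition has width 4, which upper-bounds the treewidth. Conversely, {0, 1, 5, 6, 8} is a clique of size 5, and the vertices of any clique must share a bag in every tree decomposition; so some bag has ≥ 5 vertices and tw(G) ≥ 4. Combining the bounds, tw(G) = 4.

Treewidth 4.
One such decomposition:
Bags: B1 = {1, 4, 5, 6, 8}  B2 = {1, 3, 5, 6, 8}  B3 = {1, 2, 3, 5, 6}  B4 = {0, 1, 5, 6, 8}  B5 = {0, 1, 6, 7, 8}  B6 = {0, 1, 5, 6, 9}
Tree: B1–B2, B2–B3, B2–B4, B4–B5, B4–B6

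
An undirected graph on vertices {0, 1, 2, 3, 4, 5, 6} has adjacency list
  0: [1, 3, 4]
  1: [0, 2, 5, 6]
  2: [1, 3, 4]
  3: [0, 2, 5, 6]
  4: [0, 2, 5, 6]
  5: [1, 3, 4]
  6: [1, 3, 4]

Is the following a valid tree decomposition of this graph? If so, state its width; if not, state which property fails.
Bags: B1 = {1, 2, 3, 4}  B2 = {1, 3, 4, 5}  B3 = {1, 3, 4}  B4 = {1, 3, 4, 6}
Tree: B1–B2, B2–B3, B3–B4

No — vertex 0 appears in no bag.

A tree decomposition must satisfy three properties: every vertex lies in some bag; for every edge, both endpoints lie together in some bag; and for every vertex, the bags containing it form a connected subtree. Here vertex 0 appears in no bag, so the decomposition is invalid.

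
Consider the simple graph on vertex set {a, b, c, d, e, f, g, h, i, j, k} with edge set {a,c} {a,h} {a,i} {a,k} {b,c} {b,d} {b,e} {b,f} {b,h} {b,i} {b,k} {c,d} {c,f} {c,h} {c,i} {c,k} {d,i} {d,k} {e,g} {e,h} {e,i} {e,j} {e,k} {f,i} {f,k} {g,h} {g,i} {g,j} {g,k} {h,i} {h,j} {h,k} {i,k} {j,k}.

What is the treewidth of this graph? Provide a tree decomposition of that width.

Treewidth 4.
Bags: B1 = {b, c, h, i, k}  B2 = {b, c, f, i, k}  B3 = {a, c, h, i, k}  B4 = {b, e, h, i, k}  B5 = {e, g, h, i, k}  B6 = {e, g, h, j, k}  B7 = {b, c, d, i, k}
Tree: B1–B2, B1–B3, B1–B4, B4–B5, B5–B6, B2–B7

Each bag holds 5 vertices, so the decomposition has width 4, which upper-bounds the treewidth. On the other hand G contains the 5-clique {e, g, h, j, k}. A clique must lie in a single bag of any decomposition, so no decomposition can have width below 4. Therefore the treewidth is 4.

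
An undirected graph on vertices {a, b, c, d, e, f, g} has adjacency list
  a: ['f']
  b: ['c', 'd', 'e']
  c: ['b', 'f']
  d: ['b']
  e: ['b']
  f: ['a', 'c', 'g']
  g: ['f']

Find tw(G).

1

A width-1 tree decomposition is:
Bags: B1 = {a, f}  B2 = {c, f}  B3 = {f, g}  B4 = {b, c}  B5 = {b, e}  B6 = {b, d}
Tree: B1–B2, B2–B3, B2–B4, B4–B5, B5–B6
Every bag has size at most 2, so the width is 2 − 1 = 1 and tw(G) ≤ 1. Any graph with an edge has treewidth ≥ 1, and G has the edge f–a. The upper and lower bounds meet at 1, so that is the treewidth.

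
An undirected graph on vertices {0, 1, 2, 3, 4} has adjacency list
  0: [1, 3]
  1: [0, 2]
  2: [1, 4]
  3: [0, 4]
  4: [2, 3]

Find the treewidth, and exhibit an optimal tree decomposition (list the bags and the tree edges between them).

Treewidth 2.
One optimal decomposition is:
Bags: B1 = {2, 3, 4}  B2 = {1, 2, 3}  B3 = {0, 1, 3}
Tree: B1–B2, B2–B3

The largest bag has 3 vertices, giving width 2; this decomposition certifies tw(G) ≤ 2. For the lower bound, G contains the cycle 3–4–2–1–0–3, so G is not a forest; only forests have treewidth ≤ 1, hence tw(G) ≥ 2. Therefore the treewidth is 2.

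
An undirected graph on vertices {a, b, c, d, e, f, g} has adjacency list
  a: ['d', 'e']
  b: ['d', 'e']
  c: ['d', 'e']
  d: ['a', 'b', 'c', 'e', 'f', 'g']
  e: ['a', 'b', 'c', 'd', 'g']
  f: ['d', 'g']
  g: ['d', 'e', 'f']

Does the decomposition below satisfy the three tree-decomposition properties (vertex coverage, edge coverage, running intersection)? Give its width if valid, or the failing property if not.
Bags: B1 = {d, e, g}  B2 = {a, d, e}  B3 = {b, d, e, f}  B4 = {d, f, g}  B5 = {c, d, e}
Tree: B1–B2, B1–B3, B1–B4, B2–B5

A tree decomposition must satisfy three properties: every vertex lies in some bag; for every edge, both endpoints lie together in some bag; and for every vertex, the bags containing it form a connected subtree. Here bags containing vertex f are not connected in the tree, so the decomposition is invalid.

No — bags containing vertex f are not connected in the tree.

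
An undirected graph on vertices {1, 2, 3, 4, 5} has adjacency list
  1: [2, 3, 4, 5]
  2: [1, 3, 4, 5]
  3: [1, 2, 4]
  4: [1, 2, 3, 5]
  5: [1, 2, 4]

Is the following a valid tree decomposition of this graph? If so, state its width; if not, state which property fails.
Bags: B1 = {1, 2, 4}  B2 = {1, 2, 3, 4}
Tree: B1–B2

A tree decomposition must satisfy three properties: every vertex lies in some bag; for every edge, both endpoints lie together in some bag; and for every vertex, the bags containing it form a connected subtree. Here vertex 5 appears in no bag, so the decomposition is invalid.

No — vertex 5 appears in no bag.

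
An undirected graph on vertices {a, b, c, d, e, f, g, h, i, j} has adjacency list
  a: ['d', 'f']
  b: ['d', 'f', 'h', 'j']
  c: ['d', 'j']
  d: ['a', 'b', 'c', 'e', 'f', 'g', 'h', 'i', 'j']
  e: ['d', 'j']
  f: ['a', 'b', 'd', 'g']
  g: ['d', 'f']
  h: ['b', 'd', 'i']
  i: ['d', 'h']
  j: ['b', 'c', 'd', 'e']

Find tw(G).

2

A width-2 tree decomposition is:
Bags: B1 = {b, d, f}  B2 = {b, d, j}  B3 = {b, d, h}  B4 = {d, h, i}  B5 = {a, d, f}  B6 = {d, e, j}  B7 = {d, f, g}  B8 = {c, d, j}
Tree: B1–B2, B1–B3, B3–B4, B1–B5, B2–B6, B1–B7, B2–B8
Every bag has size at most 3, so the width is 3 − 1 = 2 and tw(G) ≤ 2. For the lower bound, the 3 vertices {d, f, g} are pairwise adjacent, and any tree decomposition puts a clique entirely inside one bag — forcing width ≥ 2. Hence tw(G) = 2 exactly.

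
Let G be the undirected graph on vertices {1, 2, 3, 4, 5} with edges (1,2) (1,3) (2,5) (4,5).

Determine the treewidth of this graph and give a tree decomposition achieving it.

Treewidth 1.
Bags: B1 = {2, 5}  B2 = {1, 2}  B3 = {4, 5}  B4 = {1, 3}
Tree: B1–B2, B1–B3, B2–B4

The largest bag has 2 vertices, giving width 1; this decomposition certifies tw(G) ≤ 1. Any graph with an edge has treewidth ≥ 1, and G has the edge 5–2. Hence tw(G) = 1 exactly.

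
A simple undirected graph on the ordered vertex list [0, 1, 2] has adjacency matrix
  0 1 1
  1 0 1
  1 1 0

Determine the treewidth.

A width-2 tree decomposition is:
Bags: B1 = {0, 1, 2}
Tree: (single bag)
A single bag containing all 3 vertices is trivially a valid decomposition of width 2. For the lower bound, the 3 vertices {0, 1, 2} are pairwise adjacent, and any tree decomposition puts a clique entirely inside one bag — forcing width ≥ 2. The upper and lower bounds meet at 2, so that is the treewidth.

2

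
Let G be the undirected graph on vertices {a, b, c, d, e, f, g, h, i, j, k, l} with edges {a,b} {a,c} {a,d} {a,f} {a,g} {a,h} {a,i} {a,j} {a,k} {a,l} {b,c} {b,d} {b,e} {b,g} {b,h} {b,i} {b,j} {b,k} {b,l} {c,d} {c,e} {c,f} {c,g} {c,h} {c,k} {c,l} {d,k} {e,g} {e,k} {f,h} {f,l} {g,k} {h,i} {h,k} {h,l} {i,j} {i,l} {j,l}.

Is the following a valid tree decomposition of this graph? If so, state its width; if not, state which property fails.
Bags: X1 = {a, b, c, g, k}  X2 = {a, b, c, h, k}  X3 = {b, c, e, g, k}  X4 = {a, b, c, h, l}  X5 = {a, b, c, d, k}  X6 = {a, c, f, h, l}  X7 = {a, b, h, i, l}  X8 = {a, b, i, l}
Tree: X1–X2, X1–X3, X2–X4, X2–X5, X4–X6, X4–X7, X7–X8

A tree decomposition must satisfy three properties: every vertex lies in some bag; for every edge, both endpoints lie together in some bag; and for every vertex, the bags containing it form a connected subtree. Here vertex j appears in no bag, so the decomposition is invalid.

No — vertex j appears in no bag.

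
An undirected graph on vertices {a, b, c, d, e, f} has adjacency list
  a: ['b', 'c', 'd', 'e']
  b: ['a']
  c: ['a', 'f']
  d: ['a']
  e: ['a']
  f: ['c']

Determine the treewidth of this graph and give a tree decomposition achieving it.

Treewidth 1.
One optimal decomposition is:
Bags: B1 = {a, c}  B2 = {a, d}  B3 = {a, e}  B4 = {a, b}  B5 = {c, f}
Tree: B1–B2, B1–B3, B2–B4, B1–B5

Every bag has size at most 2, so the width is 2 − 1 = 1 and tw(G) ≤ 1. Any graph with an edge has treewidth ≥ 1, and G has the edge c–a. The upper and lower bounds meet at 1, so that is the treewidth.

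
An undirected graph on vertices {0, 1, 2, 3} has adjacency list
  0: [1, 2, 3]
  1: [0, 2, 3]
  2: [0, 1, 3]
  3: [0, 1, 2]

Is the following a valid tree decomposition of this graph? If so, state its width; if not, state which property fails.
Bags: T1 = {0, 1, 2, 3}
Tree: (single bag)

Vertex coverage: the bags together contain {0, 1, 2, 3}, the full vertex set. Edge coverage: each edge of G has both endpoints in at least one bag. Running intersection: for every vertex, the bags containing it form a connected subtree. All three properties hold, so this is a valid tree decomposition of width max|bag| − 1 = 3, and hence tw(G) ≤ 3.

Yes; width 3.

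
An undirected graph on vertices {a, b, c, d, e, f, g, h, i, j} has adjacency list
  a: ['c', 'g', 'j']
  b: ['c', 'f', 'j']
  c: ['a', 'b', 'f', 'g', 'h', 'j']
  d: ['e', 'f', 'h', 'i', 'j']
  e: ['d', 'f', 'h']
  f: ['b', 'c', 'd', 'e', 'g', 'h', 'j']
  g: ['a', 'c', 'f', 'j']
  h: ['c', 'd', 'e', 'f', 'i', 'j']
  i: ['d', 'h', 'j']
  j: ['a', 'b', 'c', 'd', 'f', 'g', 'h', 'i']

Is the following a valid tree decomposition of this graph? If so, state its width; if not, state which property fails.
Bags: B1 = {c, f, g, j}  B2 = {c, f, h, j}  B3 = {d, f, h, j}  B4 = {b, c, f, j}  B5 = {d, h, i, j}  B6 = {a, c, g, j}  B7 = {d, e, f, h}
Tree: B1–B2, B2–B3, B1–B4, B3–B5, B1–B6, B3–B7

Checking the three conditions: (i) the bags cover all of {a, b, c, d, e, f, g, h, i, j}; (ii) for each edge, some bag contains both endpoints; (iii) the bags containing any fixed vertex form a subtree. All hold, so the decomposition is valid with width 4 − 1 = 3.

Yes; width 3.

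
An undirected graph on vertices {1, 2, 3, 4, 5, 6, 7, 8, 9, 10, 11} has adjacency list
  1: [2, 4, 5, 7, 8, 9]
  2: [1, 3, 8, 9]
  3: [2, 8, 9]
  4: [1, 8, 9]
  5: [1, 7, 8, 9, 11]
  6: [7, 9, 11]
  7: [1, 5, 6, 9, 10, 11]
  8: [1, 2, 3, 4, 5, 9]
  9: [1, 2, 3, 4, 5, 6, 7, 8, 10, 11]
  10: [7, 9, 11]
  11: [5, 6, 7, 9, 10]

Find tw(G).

A width-3 tree decomposition is:
Bags: B1 = {1, 5, 8, 9}  B2 = {1, 2, 8, 9}  B3 = {2, 3, 8, 9}  B4 = {1, 5, 7, 9}  B5 = {1, 4, 8, 9}  B6 = {5, 7, 9, 11}  B7 = {7, 9, 10, 11}  B8 = {6, 7, 9, 11}
Tree: B1–B2, B2–B3, B1–B4, B1–B5, B4–B6, B6–B7, B6–B8
Each bag holds 4 vertices, so the decomposition has width 3, which upper-bounds the treewidth. Conversely, {1, 2, 8, 9} is a clique of size 4, and the vertices of any clique must share a bag in every tree decomposition; so some bag has ≥ 4 vertices and tw(G) ≥ 3. Hence tw(G) = 3 exactly.

3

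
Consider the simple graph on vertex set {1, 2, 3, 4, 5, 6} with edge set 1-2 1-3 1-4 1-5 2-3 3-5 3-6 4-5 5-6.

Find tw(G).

A width-2 tree decomposition is:
Bags: B1 = {1, 4, 5}  B2 = {1, 3, 5}  B3 = {3, 5, 6}  B4 = {1, 2, 3}
Tree: B1–B2, B2–B3, B2–B4
The largest bag has 3 vertices, giving width 2; this decomposition certifies tw(G) ≤ 2. Conversely, {1, 2, 3} is a clique of size 3, and the vertices of any clique must share a bag in every tree decomposition; so some bag has ≥ 3 vertices and tw(G) ≥ 2. Therefore the treewidth is 2.

2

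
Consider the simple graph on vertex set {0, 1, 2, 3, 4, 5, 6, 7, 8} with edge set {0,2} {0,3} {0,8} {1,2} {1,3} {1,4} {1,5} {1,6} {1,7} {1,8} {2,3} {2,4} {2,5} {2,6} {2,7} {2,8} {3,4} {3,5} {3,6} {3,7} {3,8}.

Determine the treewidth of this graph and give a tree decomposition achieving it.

The largest bag has 4 vertices, giving width 3; this decomposition certifies tw(G) ≤ 3. For the lower bound, the 4 vertices {0, 2, 3, 8} are pairwise adjacent, and any tree decomposition puts a clique entirely inside one bag — forcing width ≥ 3. The upper and lower bounds meet at 3, so that is the treewidth.

Treewidth 3.
One optimal decomposition is:
Bags: B1 = {1, 2, 3, 8}  B2 = {1, 2, 3, 5}  B3 = {1, 2, 3, 7}  B4 = {1, 2, 3, 6}  B5 = {1, 2, 3, 4}  B6 = {0, 2, 3, 8}
Tree: B1–B2, B2–B3, B1–B4, B1–B5, B1–B6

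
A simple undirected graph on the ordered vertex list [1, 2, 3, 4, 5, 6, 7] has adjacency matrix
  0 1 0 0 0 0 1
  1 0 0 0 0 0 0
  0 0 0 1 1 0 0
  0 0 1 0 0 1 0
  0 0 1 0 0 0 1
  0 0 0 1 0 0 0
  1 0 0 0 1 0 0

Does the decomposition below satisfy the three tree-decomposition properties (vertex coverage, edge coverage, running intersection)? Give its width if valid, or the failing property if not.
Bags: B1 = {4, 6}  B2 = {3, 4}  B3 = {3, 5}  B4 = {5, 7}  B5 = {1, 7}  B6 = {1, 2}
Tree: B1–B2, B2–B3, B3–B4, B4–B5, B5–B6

Vertex coverage: the bags together contain {1, 2, 3, 4, 5, 6, 7}, the full vertex set. Edge coverage: each edge of G has both endpoints in at least one bag. Running intersection: for every vertex, the bags containing it form a connected subtree. All three properties hold, so this is a valid tree decomposition of width max|bag| − 1 = 1, and hence tw(G) ≤ 1.

Yes; width 1.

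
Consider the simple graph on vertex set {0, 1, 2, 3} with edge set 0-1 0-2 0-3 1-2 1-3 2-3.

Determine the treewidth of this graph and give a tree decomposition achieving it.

A single bag containing all 4 vertices is trivially a valid decomposition of width 3. For the lower bound, the 4 vertices {0, 1, 2, 3} are pairwise adjacent, and any tree decomposition puts a clique entirely inside one bag — forcing width ≥ 3. Hence tw(G) = 3 exactly.

Treewidth 3.
One such decomposition:
Bags: B1 = {0, 1, 2, 3}
Tree: (single bag)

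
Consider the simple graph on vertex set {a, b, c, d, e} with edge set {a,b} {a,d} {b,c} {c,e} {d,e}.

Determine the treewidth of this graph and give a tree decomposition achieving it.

Treewidth 2.
One such decomposition:
Bags: B1 = {a, b, c}  B2 = {a, c, d}  B3 = {c, d, e}
Tree: B1–B2, B2–B3

Every bag has size at most 3, so the width is 3 − 1 = 2 and tw(G) ≤ 2. The edges c–b–a–d–e–c form a cycle, so G is not a tree and its treewidth is at least 2. The upper and lower bounds meet at 2, so that is the treewidth.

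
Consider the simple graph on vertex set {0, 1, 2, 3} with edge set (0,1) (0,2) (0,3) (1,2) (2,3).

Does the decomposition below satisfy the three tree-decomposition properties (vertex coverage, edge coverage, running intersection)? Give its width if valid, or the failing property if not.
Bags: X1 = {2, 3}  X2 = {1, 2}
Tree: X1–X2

A tree decomposition must satisfy three properties: every vertex lies in some bag; for every edge, both endpoints lie together in some bag; and for every vertex, the bags containing it form a connected subtree. Here vertex 0 appears in no bag, so the decomposition is invalid.

No — vertex 0 appears in no bag.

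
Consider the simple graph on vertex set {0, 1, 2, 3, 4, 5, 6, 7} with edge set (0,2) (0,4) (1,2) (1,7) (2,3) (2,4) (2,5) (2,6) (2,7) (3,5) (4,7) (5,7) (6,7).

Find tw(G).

A width-2 tree decomposition is:
Bags: B1 = {2, 6, 7}  B2 = {2, 4, 7}  B3 = {2, 5, 7}  B4 = {2, 3, 5}  B5 = {0, 2, 4}  B6 = {1, 2, 7}
Tree: B1–B2, B2–B3, B3–B4, B2–B5, B1–B6
Every bag has size at most 3, so the width is 3 − 1 = 2 and tw(G) ≤ 2. For the lower bound, the 3 vertices {0, 2, 4} are pairwise adjacent, and any tree decomposition puts a clique entirely inside one bag — forcing width ≥ 2. The upper and lower bounds meet at 2, so that is the treewidth.

2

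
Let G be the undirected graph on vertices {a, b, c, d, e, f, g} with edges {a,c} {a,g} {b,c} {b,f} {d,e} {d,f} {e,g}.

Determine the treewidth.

A width-2 tree decomposition is:
Bags: B1 = {d, e, g}  B2 = {d, f, g}  B3 = {b, f, g}  B4 = {b, c, g}  B5 = {a, c, g}
Tree: B1–B2, B2–B3, B3–B4, B4–B5
Every bag has size at most 3, so the width is 3 − 1 = 2 and tw(G) ≤ 2. For the lower bound, G contains the cycle g–e–d–f–b–c–a–g, so G is not a forest; only forests have treewidth ≤ 1, hence tw(G) ≥ 2. Hence tw(G) = 2 exactly.

2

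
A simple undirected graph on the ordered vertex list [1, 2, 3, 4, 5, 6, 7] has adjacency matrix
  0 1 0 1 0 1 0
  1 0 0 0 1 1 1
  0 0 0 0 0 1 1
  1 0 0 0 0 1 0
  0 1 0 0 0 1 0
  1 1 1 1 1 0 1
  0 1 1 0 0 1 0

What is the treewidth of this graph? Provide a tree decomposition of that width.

Treewidth 2.
One optimal decomposition is:
Bags: B1 = {2, 5, 6}  B2 = {2, 6, 7}  B3 = {3, 6, 7}  B4 = {1, 2, 6}  B5 = {1, 4, 6}
Tree: B1–B2, B2–B3, B1–B4, B4–B5

The largest bag has 3 vertices, giving width 2; this decomposition certifies tw(G) ≤ 2. On the other hand G contains the 3-clique {1, 2, 6}. A clique must lie in a single bag of any decomposition, so no decomposition can have width below 2. Therefore the treewidth is 2.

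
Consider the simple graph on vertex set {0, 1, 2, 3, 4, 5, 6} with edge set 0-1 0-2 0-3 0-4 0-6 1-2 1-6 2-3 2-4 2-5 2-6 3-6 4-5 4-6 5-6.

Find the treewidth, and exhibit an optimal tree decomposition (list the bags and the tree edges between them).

The largest bag has 4 vertices, giving width 3; this decomposition certifies tw(G) ≤ 3. Conversely, {0, 1, 2, 6} is a clique of size 4, and the vertices of any clique must share a bag in every tree decomposition; so some bag has ≥ 4 vertices and tw(G) ≥ 3. Therefore the treewidth is 3.

Treewidth 3.
One such decomposition:
Bags: B1 = {0, 2, 4, 6}  B2 = {2, 4, 5, 6}  B3 = {0, 1, 2, 6}  B4 = {0, 2, 3, 6}
Tree: B1–B2, B1–B3, B1–B4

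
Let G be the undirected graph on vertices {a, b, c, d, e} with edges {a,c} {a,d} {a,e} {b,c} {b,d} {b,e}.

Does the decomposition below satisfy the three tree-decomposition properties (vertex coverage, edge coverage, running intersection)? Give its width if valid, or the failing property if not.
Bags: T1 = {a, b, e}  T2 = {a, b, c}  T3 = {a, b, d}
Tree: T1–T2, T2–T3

Checking the three conditions: (i) the bags cover all of {a, b, c, d, e}; (ii) for each edge, some bag contains both endpoints; (iii) the bags containing any fixed vertex form a subtree. All hold, so the decomposition is valid with width 3 − 1 = 2.

Yes; width 2.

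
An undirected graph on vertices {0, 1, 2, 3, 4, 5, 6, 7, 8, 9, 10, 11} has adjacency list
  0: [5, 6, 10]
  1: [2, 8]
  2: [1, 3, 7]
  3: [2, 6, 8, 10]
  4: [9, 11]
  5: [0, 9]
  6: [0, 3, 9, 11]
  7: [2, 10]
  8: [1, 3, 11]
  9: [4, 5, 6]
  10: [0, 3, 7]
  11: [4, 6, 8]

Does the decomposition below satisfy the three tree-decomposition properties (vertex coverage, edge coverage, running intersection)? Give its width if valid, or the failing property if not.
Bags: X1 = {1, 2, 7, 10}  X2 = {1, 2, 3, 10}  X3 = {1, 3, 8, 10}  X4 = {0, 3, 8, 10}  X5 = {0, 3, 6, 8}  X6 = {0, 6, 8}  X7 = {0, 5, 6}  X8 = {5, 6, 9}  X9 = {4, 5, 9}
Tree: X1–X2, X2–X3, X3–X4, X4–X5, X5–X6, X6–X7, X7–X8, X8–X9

No — vertex 11 appears in no bag.

A tree decomposition must satisfy three properties: every vertex lies in some bag; for every edge, both endpoints lie together in some bag; and for every vertex, the bags containing it form a connected subtree. Here vertex 11 appears in no bag, so the decomposition is invalid.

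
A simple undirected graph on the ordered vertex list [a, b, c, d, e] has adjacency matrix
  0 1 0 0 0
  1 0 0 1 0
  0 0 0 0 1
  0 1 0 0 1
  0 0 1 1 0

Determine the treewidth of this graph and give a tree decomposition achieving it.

Each bag holds 2 vertices, so the decomposition has width 1, which upper-bounds the treewidth. Since G has at least one edge (e.g. c–e), it is not an edgeless graph, so tw(G) ≥ 1. Combining the bounds, tw(G) = 1.

Treewidth 1.
Bags: B1 = {c, e}  B2 = {d, e}  B3 = {b, d}  B4 = {a, b}
Tree: B1–B2, B2–B3, B3–B4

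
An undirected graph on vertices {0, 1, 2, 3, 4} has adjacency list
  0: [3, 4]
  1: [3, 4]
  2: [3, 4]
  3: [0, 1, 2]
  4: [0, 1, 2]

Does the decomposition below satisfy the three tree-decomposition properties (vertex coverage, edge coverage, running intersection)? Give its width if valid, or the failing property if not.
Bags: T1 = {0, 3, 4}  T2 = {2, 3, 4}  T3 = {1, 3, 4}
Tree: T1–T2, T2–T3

Yes; width 2.

Vertex coverage: the bags together contain {0, 1, 2, 3, 4}, the full vertex set. Edge coverage: each edge of G has both endpoints in at least one bag. Running intersection: for every vertex, the bags containing it form a connected subtree. All three properties hold, so this is a valid tree decomposition of width max|bag| − 1 = 2, and hence tw(G) ≤ 2.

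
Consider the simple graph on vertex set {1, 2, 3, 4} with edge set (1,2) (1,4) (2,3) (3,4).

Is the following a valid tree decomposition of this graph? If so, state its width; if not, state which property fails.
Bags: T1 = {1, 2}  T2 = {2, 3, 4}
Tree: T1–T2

A tree decomposition must satisfy three properties: every vertex lies in some bag; for every edge, both endpoints lie together in some bag; and for every vertex, the bags containing it form a connected subtree. Here edge (4,1) lies in no bag, so the decomposition is invalid.

No — edge (4,1) lies in no bag.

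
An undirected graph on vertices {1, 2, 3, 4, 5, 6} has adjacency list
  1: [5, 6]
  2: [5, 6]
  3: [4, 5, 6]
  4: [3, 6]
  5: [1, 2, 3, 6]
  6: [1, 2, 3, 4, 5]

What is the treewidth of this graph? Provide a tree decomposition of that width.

Treewidth 2.
One such decomposition:
Bags: B1 = {1, 5, 6}  B2 = {2, 5, 6}  B3 = {3, 5, 6}  B4 = {3, 4, 6}
Tree: B1–B2, B1–B3, B3–B4

Every bag has size at most 3, so the width is 3 − 1 = 2 and tw(G) ≤ 2. Conversely, {3, 4, 6} is a clique of size 3, and the vertices of any clique must share a bag in every tree decomposition; so some bag has ≥ 3 vertices and tw(G) ≥ 2. Combining the bounds, tw(G) = 2.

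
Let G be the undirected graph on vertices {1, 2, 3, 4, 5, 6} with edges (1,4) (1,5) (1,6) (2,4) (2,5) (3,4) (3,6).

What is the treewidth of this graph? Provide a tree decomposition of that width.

Treewidth 2.
One optimal decomposition is:
Bags: B1 = {3, 4, 6}  B2 = {1, 4, 6}  B3 = {1, 2, 4}  B4 = {1, 2, 5}
Tree: B1–B2, B2–B3, B3–B4

The largest bag has 3 vertices, giving width 2; this decomposition certifies tw(G) ≤ 2. The edges 3–6–1–4–3 form a cycle, so G is not a tree and its treewidth is at least 2. Combining the bounds, tw(G) = 2.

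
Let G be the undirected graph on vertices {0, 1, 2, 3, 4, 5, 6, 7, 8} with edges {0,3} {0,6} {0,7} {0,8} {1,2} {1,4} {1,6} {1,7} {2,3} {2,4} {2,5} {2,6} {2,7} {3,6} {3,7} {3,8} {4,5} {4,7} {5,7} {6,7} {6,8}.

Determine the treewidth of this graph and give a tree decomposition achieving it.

Treewidth 3.
Bags: B1 = {2, 3, 6, 7}  B2 = {1, 2, 6, 7}  B3 = {1, 2, 4, 7}  B4 = {0, 3, 6, 7}  B5 = {2, 4, 5, 7}  B6 = {0, 3, 6, 8}
Tree: B1–B2, B2–B3, B1–B4, B3–B5, B4–B6

The largest bag has 4 vertices, giving width 3; this decomposition certifies tw(G) ≤ 3. For the lower bound, the 4 vertices {0, 3, 6, 8} are pairwise adjacent, and any tree decomposition puts a clique entirely inside one bag — forcing width ≥ 3. Hence tw(G) = 3 exactly.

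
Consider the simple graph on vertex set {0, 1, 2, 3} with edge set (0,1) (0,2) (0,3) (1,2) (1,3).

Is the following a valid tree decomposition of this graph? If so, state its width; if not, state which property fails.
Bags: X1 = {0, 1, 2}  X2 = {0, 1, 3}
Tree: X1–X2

Yes; width 2.

Every vertex of G appears in some bag (union = {0, 1, 2, 3}); every edge is covered by a bag; and for each vertex v the set of bags containing v is connected in the bag tree. The decomposition is therefore valid. The largest bag has 3 vertices, so the width is 2.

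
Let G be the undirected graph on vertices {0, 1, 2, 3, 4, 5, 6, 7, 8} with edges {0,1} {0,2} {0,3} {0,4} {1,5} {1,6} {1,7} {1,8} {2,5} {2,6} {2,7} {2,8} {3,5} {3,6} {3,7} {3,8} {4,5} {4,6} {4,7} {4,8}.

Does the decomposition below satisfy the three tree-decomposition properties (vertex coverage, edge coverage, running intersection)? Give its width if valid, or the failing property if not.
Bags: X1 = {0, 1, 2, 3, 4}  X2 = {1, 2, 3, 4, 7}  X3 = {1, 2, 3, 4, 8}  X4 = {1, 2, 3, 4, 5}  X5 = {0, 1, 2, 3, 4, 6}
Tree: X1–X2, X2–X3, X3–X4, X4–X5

A tree decomposition must satisfy three properties: every vertex lies in some bag; for every edge, both endpoints lie together in some bag; and for every vertex, the bags containing it form a connected subtree. Here bags containing vertex 0 are not connected in the tree, so the decomposition is invalid.

No — bags containing vertex 0 are not connected in the tree.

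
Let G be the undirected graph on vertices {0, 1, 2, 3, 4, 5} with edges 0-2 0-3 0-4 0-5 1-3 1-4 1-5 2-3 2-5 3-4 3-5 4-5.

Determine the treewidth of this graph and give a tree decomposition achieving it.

Treewidth 3.
One such decomposition:
Bags: B1 = {0, 3, 4, 5}  B2 = {1, 3, 4, 5}  B3 = {0, 2, 3, 5}
Tree: B1–B2, B1–B3

Every bag has size at most 4, so the width is 4 − 1 = 3 and tw(G) ≤ 3. For the lower bound, the 4 vertices {0, 2, 3, 5} are pairwise adjacent, and any tree decomposition puts a clique entirely inside one bag — forcing width ≥ 3. The upper and lower bounds meet at 3, so that is the treewidth.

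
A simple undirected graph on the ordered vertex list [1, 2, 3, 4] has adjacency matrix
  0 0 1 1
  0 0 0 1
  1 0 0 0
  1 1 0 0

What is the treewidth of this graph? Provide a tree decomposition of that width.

Treewidth 1.
One optimal decomposition is:
Bags: B1 = {2, 4}  B2 = {1, 4}  B3 = {1, 3}
Tree: B1–B2, B2–B3

The largest bag has 2 vertices, giving width 1; this decomposition certifies tw(G) ≤ 1. Since G has at least one edge (e.g. 2–4), it is not an edgeless graph, so tw(G) ≥ 1. Combining the bounds, tw(G) = 1.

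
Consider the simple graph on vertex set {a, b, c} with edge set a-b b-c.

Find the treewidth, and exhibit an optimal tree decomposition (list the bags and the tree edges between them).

The largest bag has 2 vertices, giving width 1; this decomposition certifies tw(G) ≤ 1. Any graph with an edge has treewidth ≥ 1, and G has the edge c–b. Hence tw(G) = 1 exactly.

Treewidth 1.
One such decomposition:
Bags: B1 = {b, c}  B2 = {a, b}
Tree: B1–B2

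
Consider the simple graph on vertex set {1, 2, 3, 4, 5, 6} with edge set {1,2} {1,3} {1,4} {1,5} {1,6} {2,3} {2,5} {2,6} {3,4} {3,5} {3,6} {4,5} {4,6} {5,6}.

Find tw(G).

4

A width-4 tree decomposition is:
Bags: B1 = {1, 2, 3, 5, 6}  B2 = {1, 3, 4, 5, 6}
Tree: B1–B2
The largest bag has 5 vertices, giving width 4; this decomposition certifies tw(G) ≤ 4. On the other hand G contains the 5-clique {1, 2, 3, 5, 6}. A clique must lie in a single bag of any decomposition, so no decomposition can have width below 4. The upper and lower bounds meet at 4, so that is the treewidth.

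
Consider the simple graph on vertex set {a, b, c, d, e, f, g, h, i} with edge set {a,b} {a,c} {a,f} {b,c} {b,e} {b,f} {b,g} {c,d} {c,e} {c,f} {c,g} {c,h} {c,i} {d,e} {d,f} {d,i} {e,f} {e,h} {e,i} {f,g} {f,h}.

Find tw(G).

3

A width-3 tree decomposition is:
Bags: B1 = {c, e, f, h}  B2 = {b, c, e, f}  B3 = {a, b, c, f}  B4 = {b, c, f, g}  B5 = {c, d, e, f}  B6 = {c, d, e, i}
Tree: B1–B2, B2–B3, B3–B4, B1–B5, B5–B6
Every bag has size at most 4, so the width is 4 − 1 = 3 and tw(G) ≤ 3. Conversely, {c, d, e, f} is a clique of size 4, and the vertices of any clique must share a bag in every tree decomposition; so some bag has ≥ 4 vertices and tw(G) ≥ 3. The upper and lower bounds meet at 3, so that is the treewidth.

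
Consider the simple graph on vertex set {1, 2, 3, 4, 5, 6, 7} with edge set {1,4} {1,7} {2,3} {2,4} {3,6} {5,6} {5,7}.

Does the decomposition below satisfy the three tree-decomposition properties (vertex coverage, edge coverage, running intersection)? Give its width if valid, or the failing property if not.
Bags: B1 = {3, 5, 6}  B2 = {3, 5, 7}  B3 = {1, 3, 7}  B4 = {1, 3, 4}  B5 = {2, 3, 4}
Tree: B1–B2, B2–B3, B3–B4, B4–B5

Every vertex of G appears in some bag (union = {1, 2, 3, 4, 5, 6, 7}); every edge is covered by a bag; and for each vertex v the set of bags containing v is connected in the bag tree. The decomposition is therefore valid. The largest bag has 3 vertices, so the width is 2.

Yes; width 2.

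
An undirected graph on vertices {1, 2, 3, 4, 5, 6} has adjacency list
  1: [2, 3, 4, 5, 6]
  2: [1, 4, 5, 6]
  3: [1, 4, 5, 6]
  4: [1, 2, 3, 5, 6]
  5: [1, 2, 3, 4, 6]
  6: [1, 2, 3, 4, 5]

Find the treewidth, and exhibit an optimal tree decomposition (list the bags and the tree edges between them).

Every bag has size at most 5, so the width is 5 − 1 = 4 and tw(G) ≤ 4. Conversely, {1, 2, 4, 5, 6} is a clique of size 5, and the vertices of any clique must share a bag in every tree decomposition; so some bag has ≥ 5 vertices and tw(G) ≥ 4. The upper and lower bounds meet at 4, so that is the treewidth.

Treewidth 4.
One such decomposition:
Bags: B1 = {1, 3, 4, 5, 6}  B2 = {1, 2, 4, 5, 6}
Tree: B1–B2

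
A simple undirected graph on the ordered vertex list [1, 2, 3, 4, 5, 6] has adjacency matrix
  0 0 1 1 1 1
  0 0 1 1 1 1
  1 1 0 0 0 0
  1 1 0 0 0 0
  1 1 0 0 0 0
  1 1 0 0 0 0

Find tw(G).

A width-2 tree decomposition is:
Bags: B1 = {1, 2, 4}  B2 = {1, 2, 6}  B3 = {1, 2, 3}  B4 = {1, 2, 5}
Tree: B1–B2, B2–B3, B3–B4
The largest bag has 3 vertices, giving width 2; this decomposition certifies tw(G) ≤ 2. The edges 2–4–1–6–2 form a cycle, so G is not a tree and its treewidth is at least 2. Combining the bounds, tw(G) = 2.

2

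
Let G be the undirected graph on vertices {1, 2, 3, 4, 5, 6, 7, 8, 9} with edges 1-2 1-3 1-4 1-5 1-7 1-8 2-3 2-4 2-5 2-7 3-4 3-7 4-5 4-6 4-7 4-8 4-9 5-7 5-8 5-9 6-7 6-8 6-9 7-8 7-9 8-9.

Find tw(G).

A width-4 tree decomposition is:
Bags: B1 = {1, 2, 4, 5, 7}  B2 = {1, 4, 5, 7, 8}  B3 = {4, 5, 7, 8, 9}  B4 = {1, 2, 3, 4, 7}  B5 = {4, 6, 7, 8, 9}
Tree: B1–B2, B2–B3, B1–B4, B3–B5
Every bag has size at most 5, so the width is 5 − 1 = 4 and tw(G) ≤ 4. On the other hand G contains the 5-clique {1, 4, 5, 7, 8}. A clique must lie in a single bag of any decomposition, so no decomposition can have width below 4. Therefore the treewidth is 4.

4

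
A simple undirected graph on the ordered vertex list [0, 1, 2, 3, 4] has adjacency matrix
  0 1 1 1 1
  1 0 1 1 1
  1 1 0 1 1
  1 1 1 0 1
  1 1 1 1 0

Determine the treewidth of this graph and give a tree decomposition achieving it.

Treewidth 4.
Bags: B1 = {0, 1, 2, 3, 4}
Tree: (single bag)

With just one bag of size 5, the width is 5 − 1 = 4, so tw(G) ≤ 4. On the other hand G contains the 5-clique {0, 1, 2, 3, 4}. A clique must lie in a single bag of any decomposition, so no decomposition can have width below 4. Hence tw(G) = 4 exactly.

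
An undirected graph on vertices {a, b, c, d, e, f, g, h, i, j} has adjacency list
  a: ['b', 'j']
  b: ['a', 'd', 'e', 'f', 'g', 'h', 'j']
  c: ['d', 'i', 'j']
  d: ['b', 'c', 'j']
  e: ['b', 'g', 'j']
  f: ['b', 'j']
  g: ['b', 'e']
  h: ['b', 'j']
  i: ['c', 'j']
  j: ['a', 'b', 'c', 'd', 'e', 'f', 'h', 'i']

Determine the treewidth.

2

A width-2 tree decomposition is:
Bags: B1 = {b, h, j}  B2 = {a, b, j}  B3 = {b, e, j}  B4 = {b, d, j}  B5 = {b, f, j}  B6 = {c, d, j}  B7 = {c, i, j}  B8 = {b, e, g}
Tree: B1–B2, B2–B3, B2–B4, B1–B5, B4–B6, B6–B7, B3–B8
Each bag holds 3 vertices, so the decomposition has width 2, which upper-bounds the treewidth. On the other hand G contains the 3-clique {b, e, g}. A clique must lie in a single bag of any decomposition, so no decomposition can have width below 2. Therefore the treewidth is 2.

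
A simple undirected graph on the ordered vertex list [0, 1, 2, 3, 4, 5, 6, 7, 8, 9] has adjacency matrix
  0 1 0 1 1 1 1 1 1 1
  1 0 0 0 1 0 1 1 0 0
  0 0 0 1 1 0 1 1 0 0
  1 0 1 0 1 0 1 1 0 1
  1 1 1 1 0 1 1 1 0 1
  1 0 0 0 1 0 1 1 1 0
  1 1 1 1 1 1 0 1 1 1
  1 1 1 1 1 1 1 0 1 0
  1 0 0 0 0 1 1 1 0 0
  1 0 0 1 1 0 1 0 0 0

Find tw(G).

A width-4 tree decomposition is:
Bags: B1 = {0, 3, 4, 6, 7}  B2 = {0, 4, 5, 6, 7}  B3 = {2, 3, 4, 6, 7}  B4 = {0, 1, 4, 6, 7}  B5 = {0, 5, 6, 7, 8}  B6 = {0, 3, 4, 6, 9}
Tree: B1–B2, B1–B3, B2–B4, B2–B5, B1–B6
The largest bag has 5 vertices, giving width 4; this decomposition certifies tw(G) ≤ 4. Conversely, {0, 5, 6, 7, 8} is a clique of size 5, and the vertices of any clique must share a bag in every tree decomposition; so some bag has ≥ 5 vertices and tw(G) ≥ 4. Combining the bounds, tw(G) = 4.

4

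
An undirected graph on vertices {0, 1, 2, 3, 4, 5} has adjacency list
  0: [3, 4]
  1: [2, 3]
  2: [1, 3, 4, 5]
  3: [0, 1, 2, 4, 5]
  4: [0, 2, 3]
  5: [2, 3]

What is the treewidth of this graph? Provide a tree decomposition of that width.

Treewidth 2.
One optimal decomposition is:
Bags: B1 = {2, 3, 4}  B2 = {0, 3, 4}  B3 = {1, 2, 3}  B4 = {2, 3, 5}
Tree: B1–B2, B1–B3, B3–B4

Every bag has size at most 3, so the width is 3 − 1 = 2 and tw(G) ≤ 2. For the lower bound, the 3 vertices {0, 3, 4} are pairwise adjacent, and any tree decomposition puts a clique entirely inside one bag — forcing width ≥ 2. The upper and lower bounds meet at 2, so that is the treewidth.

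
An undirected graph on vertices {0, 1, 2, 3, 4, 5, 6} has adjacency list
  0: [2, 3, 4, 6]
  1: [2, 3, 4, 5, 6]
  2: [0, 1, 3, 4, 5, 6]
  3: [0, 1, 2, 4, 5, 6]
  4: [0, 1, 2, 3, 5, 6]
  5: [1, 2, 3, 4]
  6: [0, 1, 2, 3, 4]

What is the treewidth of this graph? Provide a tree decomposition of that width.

The largest bag has 5 vertices, giving width 4; this decomposition certifies tw(G) ≤ 4. For the lower bound, the 5 vertices {0, 2, 3, 4, 6} are pairwise adjacent, and any tree decomposition puts a clique entirely inside one bag — forcing width ≥ 4. Therefore the treewidth is 4.

Treewidth 4.
Bags: B1 = {1, 2, 3, 4, 6}  B2 = {0, 2, 3, 4, 6}  B3 = {1, 2, 3, 4, 5}
Tree: B1–B2, B1–B3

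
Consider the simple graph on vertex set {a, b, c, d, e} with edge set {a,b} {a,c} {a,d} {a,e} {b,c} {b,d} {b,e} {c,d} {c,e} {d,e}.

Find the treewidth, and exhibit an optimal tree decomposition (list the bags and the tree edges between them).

With just one bag of size 5, the width is 5 − 1 = 4, so tw(G) ≤ 4. On the other hand G contains the 5-clique {a, b, c, d, e}. A clique must lie in a single bag of any decomposition, so no decomposition can have width below 4. Therefore the treewidth is 4.

Treewidth 4.
One optimal decomposition is:
Bags: B1 = {a, b, c, d, e}
Tree: (single bag)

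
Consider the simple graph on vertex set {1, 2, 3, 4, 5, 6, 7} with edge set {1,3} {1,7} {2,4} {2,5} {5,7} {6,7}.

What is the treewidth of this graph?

1

A width-1 tree decomposition is:
Bags: B1 = {1, 7}  B2 = {5, 7}  B3 = {2, 5}  B4 = {2, 4}  B5 = {6, 7}  B6 = {1, 3}
Tree: B1–B2, B2–B3, B3–B4, B2–B5, B1–B6
Every bag has size at most 2, so the width is 2 − 1 = 1 and tw(G) ≤ 1. Since G has at least one edge (e.g. 7–1), it is not an edgeless graph, so tw(G) ≥ 1. Therefore the treewidth is 1.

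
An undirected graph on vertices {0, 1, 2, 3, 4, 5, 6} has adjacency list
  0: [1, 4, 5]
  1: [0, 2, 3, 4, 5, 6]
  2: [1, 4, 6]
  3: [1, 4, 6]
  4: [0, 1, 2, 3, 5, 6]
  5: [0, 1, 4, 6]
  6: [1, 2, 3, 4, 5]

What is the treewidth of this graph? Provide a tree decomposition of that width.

Treewidth 3.
One optimal decomposition is:
Bags: B1 = {1, 3, 4, 6}  B2 = {1, 4, 5, 6}  B3 = {1, 2, 4, 6}  B4 = {0, 1, 4, 5}
Tree: B1–B2, B2–B3, B2–B4

Every bag has size at most 4, so the width is 4 − 1 = 3 and tw(G) ≤ 3. Conversely, {0, 1, 4, 5} is a clique of size 4, and the vertices of any clique must share a bag in every tree decomposition; so some bag has ≥ 4 vertices and tw(G) ≥ 3. Hence tw(G) = 3 exactly.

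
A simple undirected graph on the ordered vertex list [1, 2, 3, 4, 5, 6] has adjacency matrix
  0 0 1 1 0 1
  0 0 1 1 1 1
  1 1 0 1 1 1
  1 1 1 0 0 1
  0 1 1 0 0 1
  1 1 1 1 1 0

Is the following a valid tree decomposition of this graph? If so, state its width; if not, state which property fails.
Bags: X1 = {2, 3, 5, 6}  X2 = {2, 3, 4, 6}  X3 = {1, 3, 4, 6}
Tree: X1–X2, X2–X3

Yes; width 3.

Every vertex of G appears in some bag (union = {1, 2, 3, 4, 5, 6}); every edge is covered by a bag; and for each vertex v the set of bags containing v is connected in the bag tree. The decomposition is therefore valid. The largest bag has 4 vertices, so the width is 3.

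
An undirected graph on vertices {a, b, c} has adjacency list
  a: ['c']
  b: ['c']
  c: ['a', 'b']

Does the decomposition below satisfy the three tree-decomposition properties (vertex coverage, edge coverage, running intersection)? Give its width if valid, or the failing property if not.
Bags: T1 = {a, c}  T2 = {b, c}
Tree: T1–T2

Yes; width 1.

Vertex coverage: the bags together contain {a, b, c}, the full vertex set. Edge coverage: each edge of G has both endpoints in at least one bag. Running intersection: for every vertex, the bags containing it form a connected subtree. All three properties hold, so this is a valid tree decomposition of width max|bag| − 1 = 1, and hence tw(G) ≤ 1.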